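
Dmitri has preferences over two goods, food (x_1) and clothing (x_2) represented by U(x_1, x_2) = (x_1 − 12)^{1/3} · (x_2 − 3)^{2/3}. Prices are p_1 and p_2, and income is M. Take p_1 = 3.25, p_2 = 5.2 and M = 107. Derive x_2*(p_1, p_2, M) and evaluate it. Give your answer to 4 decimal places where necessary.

x_2* = 9.7179

This is Cobb-Douglas in (x_1−12, x_2−3): tangency gives 1/3·p_2·(x_2−3) = 2/3·p_1·(x_1−12).
Substituting into the budget: x_1* = 12 + 1/3·(M − 12·p_1 − 3·p_2)/p_1, and x_2* = 3 + 2/3·(…)/p_2.
Discretionary income = 107 − 12·3.25 − 3·5.2 = 52.4; x_2* = 3 + 2/3·52.4/5.2 = 9.7179.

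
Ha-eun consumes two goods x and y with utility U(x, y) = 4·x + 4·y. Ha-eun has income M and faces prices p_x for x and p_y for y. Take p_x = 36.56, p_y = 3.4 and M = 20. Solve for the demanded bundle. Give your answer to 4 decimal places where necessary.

x* = 0, y* = 5.8824

Linear utility — the consumer picks whichever good has higher MU/price: 4/36.56 = 0.1094 vs 4/3.4 = 1.1765.
y gives more utility per dollar, so spend all income on y: y* = M/p_y, x* = 0.
Numerically: x* = 0, y* = 5.8824.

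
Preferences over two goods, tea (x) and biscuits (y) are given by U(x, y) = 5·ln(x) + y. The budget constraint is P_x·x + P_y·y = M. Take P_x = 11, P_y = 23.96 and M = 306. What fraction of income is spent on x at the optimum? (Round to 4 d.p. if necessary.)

Set MRS = P_x/P_y: (5/x)/1 = P_x/P_y.
So x*(P_x,P_y) = 5·P_y/P_x, independent of income; and y* = (M − 5·P_y)/P_y.
At the given prices: x* = 5·23.96/11 = 10.8909, and y* = 7.7713.
Expenditure on x: 11·10.8909 = 119.8; share = 0.3915.

share on x = 0.3915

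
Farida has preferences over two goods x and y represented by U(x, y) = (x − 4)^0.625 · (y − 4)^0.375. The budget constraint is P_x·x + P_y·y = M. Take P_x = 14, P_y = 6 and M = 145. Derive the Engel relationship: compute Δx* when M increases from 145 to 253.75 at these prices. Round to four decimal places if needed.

Let x' = x−4, y' = y−4. MRS = (5/3)·y'/x' = P_x/P_y.
Substituting into the budget: x* = 4 + 0.625·(M − 4·P_x − 4·P_y)/P_x, and y* = 4 + 0.375·(…)/P_y.
Discretionary income = 145 − 4·14 − 4·6 = 65; x* = 4 + 0.625·65/14 = 6.9018.
At M' = 253.75: x* = 11.7567. Change: 11.7567 − 6.9018 = 4.8549.

Δx* = 4.8549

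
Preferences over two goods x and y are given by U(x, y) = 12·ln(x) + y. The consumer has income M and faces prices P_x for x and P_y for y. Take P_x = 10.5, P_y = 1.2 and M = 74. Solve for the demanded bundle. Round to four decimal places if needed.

x* = 1.3714, y* = 49.6667

Set MRS = P_x/P_y: (12/x)/1 = P_x/P_y.
So x*(P_x,P_y) = 12·P_y/P_x, independent of income; and y* = (M − 12·P_y)/P_y.
At the given prices: x* = 12·1.2/10.5 = 1.3714, and y* = 49.6667.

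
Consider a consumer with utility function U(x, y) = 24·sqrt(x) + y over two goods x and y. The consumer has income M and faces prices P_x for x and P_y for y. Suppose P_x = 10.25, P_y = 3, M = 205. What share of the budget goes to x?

Utility is quasi-linear in y; the FOC for x is 12/√x = P_x/P_y.
Thus x* = (12·P_y/P_x)² — independent of M — with the rest of income spent on y.
Plugging in: x* = (12·3/10.25)² = 12.3355, y* = 26.187.
Expenditure on x: 10.25·12.3355 = 126.439; share = 0.6168.

share on x = 0.6168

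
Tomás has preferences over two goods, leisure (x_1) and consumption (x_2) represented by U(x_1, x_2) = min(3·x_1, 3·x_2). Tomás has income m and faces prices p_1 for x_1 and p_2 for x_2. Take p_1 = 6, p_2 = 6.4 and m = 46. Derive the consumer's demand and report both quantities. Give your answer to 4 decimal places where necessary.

x_1* = 3.7097, x_2* = 3.7097

With perfect complements, no substitution: consume in ratio x_1:x_2 = 3:3.
Budget: p_1·x_1 + p_2·x_1 = m, so (3·p_1 + 3·p_2)·x_1 = 3·m.
Demand: x_1*(p_1,p_2,m) = 3·m/(3·p_1 + 3·p_2), x_2* = 3·m/(3·p_1 + 3·p_2).
Here 3·6 + 3·6.4 = 37.2, giving x_1* = 3.7097 and x_2* = 3.7097.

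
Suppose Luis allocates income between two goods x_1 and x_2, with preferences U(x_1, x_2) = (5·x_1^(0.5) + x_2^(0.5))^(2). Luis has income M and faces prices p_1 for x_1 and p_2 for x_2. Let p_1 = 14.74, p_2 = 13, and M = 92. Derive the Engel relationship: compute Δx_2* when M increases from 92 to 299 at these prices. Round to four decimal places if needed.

From the CES first-order condition, 5·(x_2/x_1)^(0.5) = p_1/p_2.
Solve for the ratio: x_2/x_1 = [(1/5)·p_1/p_2]^(2).
With the ratio pinned down, the budget gives x_1* = M/(p_1 + p_2·(x_2/x_1)) and x_2* = (x_2/x_1)·x_1*.
Numerically x_2/x_1 = 0.051424, so x_1* = 92/(14.74 + 13·0.051424) = 5.9707 and x_2* = 0.051424·5.9707 = 0.307.
At M' = 299: x_2* = 0.9979. Change: 0.9979 − 0.307 = 0.6908.

Δx_2* = 0.6908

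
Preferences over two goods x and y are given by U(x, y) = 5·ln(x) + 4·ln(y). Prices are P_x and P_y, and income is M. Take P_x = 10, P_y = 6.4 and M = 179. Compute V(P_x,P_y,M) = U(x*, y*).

Demand: x*(P_x,P_y,M) = 5/9·M/P_x and y* = 4/9·M/P_y.
At P_x=10, P_y=6.4, M=179: x* = 5/9·179/10 = 9.9444, y* = 12.4306.
Utility at the optimum: U(9.9444, 12.4306) = 21.5657.

V = 21.5657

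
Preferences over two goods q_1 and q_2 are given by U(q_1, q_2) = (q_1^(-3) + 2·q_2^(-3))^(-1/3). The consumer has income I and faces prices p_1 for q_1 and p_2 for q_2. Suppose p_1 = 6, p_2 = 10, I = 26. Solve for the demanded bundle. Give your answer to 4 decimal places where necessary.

q_1* = 1.579, q_2* = 1.6526

From the CES first-order condition, (1/2)·(q_2/q_1)^(4) = p_1/p_2.
Solve for the ratio: q_2/q_1 = [2·p_1/p_2]^(0.25).
Substitute q_2 = (q_2/q_1)·q_1 into the budget: q_1* = I/(p_1 + p_2·(q_2/q_1)).
Numerically q_2/q_1 = 1.046635, so q_1* = 26/(6 + 10·1.046635) = 1.579 and q_2* = 1.046635·1.579 = 1.6526.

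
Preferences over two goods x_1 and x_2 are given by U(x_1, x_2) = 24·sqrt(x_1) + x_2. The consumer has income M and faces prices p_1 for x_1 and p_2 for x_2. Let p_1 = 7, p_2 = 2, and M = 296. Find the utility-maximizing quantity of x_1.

Utility is quasi-linear in x_2; the FOC for x_1 is 12/√x_1 = p_1/p_2.
Solve: √x_1 = 12·p_2/p_1, so x_1*(p_1,p_2) = (12·p_2/p_1)², and x_2* = (M − p_1·x_1*)/p_2.
Plugging in: x_1* = (12·2/7)² = 11.7551.

x_1* = 11.7551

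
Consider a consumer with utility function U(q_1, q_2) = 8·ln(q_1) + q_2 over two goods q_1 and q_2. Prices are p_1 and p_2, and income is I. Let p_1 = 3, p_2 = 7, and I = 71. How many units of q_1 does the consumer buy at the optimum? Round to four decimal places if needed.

q_1* = 18.6667

Set MRS = p_1/p_2: (8/q_1)/1 = p_1/p_2.
So q_1*(p_1,p_2) = 8·p_2/p_1, independent of income; and q_2* = (I − 8·p_2)/p_2.
At the given prices: q_1* = 8·7/3 = 18.6667.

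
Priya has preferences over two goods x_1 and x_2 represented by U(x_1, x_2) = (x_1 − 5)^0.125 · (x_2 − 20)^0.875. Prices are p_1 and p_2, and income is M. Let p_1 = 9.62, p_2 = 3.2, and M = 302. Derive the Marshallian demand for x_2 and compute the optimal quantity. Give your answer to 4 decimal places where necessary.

Discretionary income = 302 − 5·9.62 − 20·3.2 = 189.9; x_2* = 20 + 0.875·189.9/3.2 = 71.9258.

x_2* = 71.9258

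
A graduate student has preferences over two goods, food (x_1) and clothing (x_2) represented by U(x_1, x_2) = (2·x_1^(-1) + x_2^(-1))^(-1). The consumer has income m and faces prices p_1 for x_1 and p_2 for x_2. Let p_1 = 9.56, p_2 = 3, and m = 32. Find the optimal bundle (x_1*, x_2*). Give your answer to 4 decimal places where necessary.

MRS = MU_x_1/MU_x_2 = 2·(x_2/x_1)^(2). Set equal to p_1/p_2.
Hence x_2/x_1 = ((1/2)·p_1/p_2)^(1/(2)), i.e. raised to the 0.5 power.
Substitute x_2 = (x_2/x_1)·x_1 into the budget: x_1* = m/(p_1 + p_2·(x_2/x_1)).
Numerically x_2/x_1 = 1.262273, so x_1* = 32/(9.56 + 3·1.262273) = 2.3976 and x_2* = 1.262273·2.3976 = 3.0264.

x_1* = 2.3976, x_2* = 3.0264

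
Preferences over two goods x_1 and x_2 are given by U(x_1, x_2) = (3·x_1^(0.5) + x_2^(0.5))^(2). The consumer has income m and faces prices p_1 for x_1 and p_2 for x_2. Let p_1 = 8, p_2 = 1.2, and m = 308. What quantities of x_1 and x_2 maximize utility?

Numerically x_2/x_1 = 4.938272, so x_1* = 308/(8 + 1.2·4.938272) = 22.117 and x_2* = 4.938272·22.117 = 109.2199.

x_1* = 22.117, x_2* = 109.2199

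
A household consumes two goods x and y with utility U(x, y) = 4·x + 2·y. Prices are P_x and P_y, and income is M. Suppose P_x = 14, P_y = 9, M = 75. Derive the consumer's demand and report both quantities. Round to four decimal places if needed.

x* = 5.3571, y* = 0

Perfect substitutes: compare marginal utility per dollar. 4/P_x vs 2/P_y → 0.2857 vs 0.2222.
x gives more utility per dollar, so spend all income on x: x* = M/P_x, y* = 0.
Numerically: x* = 5.3571, y* = 0.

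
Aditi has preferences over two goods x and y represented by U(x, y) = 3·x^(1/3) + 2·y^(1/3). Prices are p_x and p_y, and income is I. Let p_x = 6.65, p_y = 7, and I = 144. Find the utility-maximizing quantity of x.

x* = 14.148

MRS = MU_x/MU_y = (3/2)·(y/x)^(2/3). Set equal to p_x/p_y.
Hence y/x = ((2/3)·p_x/p_y)^(1/(2/3)), i.e. raised to the 1.5 power.
With the ratio pinned down, the budget gives x* = I/(p_x + p_y·(y/x)) and y* = (y/x)·x*.
Numerically y/x = 0.504021, so x* = 144/(6.65 + 7·0.504021) = 14.148.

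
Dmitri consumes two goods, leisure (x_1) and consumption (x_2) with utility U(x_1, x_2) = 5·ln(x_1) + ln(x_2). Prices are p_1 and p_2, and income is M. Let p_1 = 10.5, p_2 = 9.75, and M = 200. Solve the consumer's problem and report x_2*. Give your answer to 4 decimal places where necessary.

Demand: x_1*(p_1,p_2,M) = 5/6·M/p_1 and x_2* = 1/6·M/p_2.
At p_1=10.5, p_2=9.75, M=200: x_2* = 1/6·200/9.75 = 3.4188.

x_2* = 3.4188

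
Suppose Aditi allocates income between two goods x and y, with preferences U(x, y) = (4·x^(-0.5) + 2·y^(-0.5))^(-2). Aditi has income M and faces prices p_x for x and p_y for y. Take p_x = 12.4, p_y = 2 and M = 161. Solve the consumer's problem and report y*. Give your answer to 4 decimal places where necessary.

y* = 20.5556

From the CES first-order condition, 2·(y/x)^(1.5) = p_x/p_y.
Solve for the ratio: y/x = [(1/2)·p_x/p_y]^(2/3).
With the ratio pinned down, the budget gives x* = M/(p_x + p_y·(y/x)) and y* = (y/x)·x*.
Numerically y/x = 2.126055, so x* = 161/(12.4 + 2·2.126055) = 9.6684 and y* = 2.126055·9.6684 = 20.5556.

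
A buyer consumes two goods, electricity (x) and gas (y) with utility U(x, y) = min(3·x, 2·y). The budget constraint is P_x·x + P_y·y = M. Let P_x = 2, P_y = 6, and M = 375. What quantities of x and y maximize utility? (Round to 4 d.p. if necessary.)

Leontief preferences: the optimum is at the kink where x/2 = y/3, i.e. y = (3/2)·x.
Budget: P_x·x + P_y·(3/2)·x = M, so (2·P_x + 3·P_y)·x = 2·M.
Demand: x*(P_x,P_y,M) = 2·M/(2·P_x + 3·P_y), y* = 3·M/(2·P_x + 3·P_y).
Here 2·2 + 3·6 = 22, giving x* = 34.0909 and y* = 51.1364.

x* = 34.0909, y* = 51.1364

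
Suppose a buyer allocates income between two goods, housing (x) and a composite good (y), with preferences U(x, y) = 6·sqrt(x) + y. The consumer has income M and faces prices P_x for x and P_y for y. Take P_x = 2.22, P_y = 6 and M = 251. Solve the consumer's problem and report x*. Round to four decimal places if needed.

MU_x = 3/√x, MU_y = 1. Tangency: 3/√x = P_x/P_y.
Thus x* = (3·P_y/P_x)² — independent of M — with the rest of income spent on y.
Plugging in: x* = (3·6/2.22)² = 65.7414.

x* = 65.7414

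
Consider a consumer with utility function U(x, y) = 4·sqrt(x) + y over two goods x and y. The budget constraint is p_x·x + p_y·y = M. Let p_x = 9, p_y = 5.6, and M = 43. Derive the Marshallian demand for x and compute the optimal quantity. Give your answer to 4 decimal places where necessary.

MU_x = 2/√x, MU_y = 1. Tangency: 2/√x = p_x/p_y.
Solve: √x = 2·p_y/p_x, so x*(p_x,p_y) = (2·p_y/p_x)², and y* = (M − p_x·x*)/p_y.
Plugging in: x* = (2·5.6/9)² = 1.5486.

x* = 1.5486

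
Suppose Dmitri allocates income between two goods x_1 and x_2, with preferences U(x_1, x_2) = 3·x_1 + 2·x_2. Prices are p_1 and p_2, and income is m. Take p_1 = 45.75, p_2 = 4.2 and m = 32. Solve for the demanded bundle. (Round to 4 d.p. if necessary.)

x_1* = 0, x_2* = 7.619

Linear utility — the consumer picks whichever good has higher MU/price: 3/45.75 = 0.0656 vs 2/4.2 = 0.4762.
x_2 gives more utility per dollar, so spend all income on x_2: x_2* = m/p_2, x_1* = 0.
Numerically: x_1* = 0, x_2* = 7.619.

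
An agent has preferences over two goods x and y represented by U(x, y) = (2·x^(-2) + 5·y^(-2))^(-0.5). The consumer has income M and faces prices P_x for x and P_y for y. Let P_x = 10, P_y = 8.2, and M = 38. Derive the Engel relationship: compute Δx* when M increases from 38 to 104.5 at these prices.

MRS = MU_x/MU_y = (2/5)·(y/x)^(3). Set equal to P_x/P_y.
Hence y/x = ((5/2)·P_x/P_y)^(1/(3)), i.e. raised to the 1/3 power.
With the ratio pinned down, the budget gives x* = M/(P_x + P_y·(y/x)) and y* = (y/x)·x*.
Numerically y/x = 1.450025, so x* = 38/(10 + 8.2·1.450025) = 1.7359.
At M' = 104.5: x* = 4.7738. Change: 4.7738 − 1.7359 = 3.0379.

Δx* = 3.0379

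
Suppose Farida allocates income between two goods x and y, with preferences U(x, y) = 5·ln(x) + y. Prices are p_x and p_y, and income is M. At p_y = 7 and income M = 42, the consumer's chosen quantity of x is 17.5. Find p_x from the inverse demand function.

Set MRS = p_x/p_y: (5/x)/1 = p_x/p_y.
So x*(p_x,p_y) = 5·p_y/p_x, independent of income; and y* = (M − 5·p_y)/p_y.
Set x* = 17.5 in the demand function and solve for p_x: p_x = 2.

p_x = 2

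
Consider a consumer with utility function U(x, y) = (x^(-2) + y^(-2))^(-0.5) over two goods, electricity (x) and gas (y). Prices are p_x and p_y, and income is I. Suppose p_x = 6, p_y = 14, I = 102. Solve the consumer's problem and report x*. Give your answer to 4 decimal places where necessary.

x* = 6.1612

From the CES first-order condition, (y/x)^(3) = p_x/p_y.
Solve for the ratio: y/x = [p_x/p_y]^(1/3).
Substitute y = (y/x)·x into the budget: x* = I/(p_x + p_y·(y/x)).
Numerically y/x = 0.753947, so x* = 102/(6 + 14·0.753947) = 6.1612.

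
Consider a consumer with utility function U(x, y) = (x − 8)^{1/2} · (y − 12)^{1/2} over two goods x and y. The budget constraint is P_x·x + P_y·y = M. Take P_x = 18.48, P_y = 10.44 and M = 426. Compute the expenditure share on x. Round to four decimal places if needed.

Discretionary income = 426 − 8·18.48 − 12·10.44 = 152.88; x* = 8 + 0.5·152.88/18.48 = 12.1364; y* = 12 + 0.5·152.88/10.44 = 19.3218.
Expenditure on x: 18.48·12.1364 = 224.28; share = 0.5265.

share on x = 0.5265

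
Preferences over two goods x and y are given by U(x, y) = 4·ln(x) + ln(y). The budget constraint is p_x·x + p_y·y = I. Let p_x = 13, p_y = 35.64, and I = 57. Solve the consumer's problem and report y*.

y* = 0.3199

At p_x=13, p_y=35.64, I=57: y* = 0.2·57/35.64 = 0.3199.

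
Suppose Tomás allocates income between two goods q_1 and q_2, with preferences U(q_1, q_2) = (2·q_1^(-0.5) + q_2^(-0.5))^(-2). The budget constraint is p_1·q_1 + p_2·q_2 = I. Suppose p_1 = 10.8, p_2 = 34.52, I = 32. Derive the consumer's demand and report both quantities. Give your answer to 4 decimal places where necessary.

MU_q_1 ∝ 2·q_1^(-1.5), MU_q_2 ∝ q_2^(-1.5), so MRS = 2·(q_2/q_1)^(1.5) = p_1/p_2.
Hence q_2/q_1 = ((1/2)·p_1/p_2)^(1/(1.5)), i.e. raised to the 2/3 power.
With the ratio pinned down, the budget gives q_1* = I/(p_1 + p_2·(q_2/q_1)) and q_2* = (q_2/q_1)·q_1*.
Numerically q_2/q_1 = 0.290323, so q_1* = 32/(10.8 + 34.52·0.290323) = 1.5368 and q_2* = 0.290323·1.5368 = 0.4462.

q_1* = 1.5368, q_2* = 0.4462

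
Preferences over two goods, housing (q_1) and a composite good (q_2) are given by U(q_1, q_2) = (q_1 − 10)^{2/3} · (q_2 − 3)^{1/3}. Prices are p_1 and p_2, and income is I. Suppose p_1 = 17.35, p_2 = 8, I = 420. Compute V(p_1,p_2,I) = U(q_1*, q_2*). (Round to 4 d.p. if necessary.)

V = 8.7835

This is Cobb-Douglas in (q_1−10, q_2−3): tangency gives 2/3·p_2·(q_2−3) = 1/3·p_1·(q_1−10).
Substituting into the budget: q_1* = 10 + 2/3·(I − 10·p_1 − 3·p_2)/p_1, and q_2* = 3 + 1/3·(…)/p_2.
Discretionary income = 420 − 10·17.35 − 3·8 = 222.5; q_1* = 10 + 2/3·222.5/17.35 = 18.5495; q_2* = 3 + 1/3·222.5/8 = 12.2708.
Utility at the optimum: U(18.5495, 12.2708) = 8.7835.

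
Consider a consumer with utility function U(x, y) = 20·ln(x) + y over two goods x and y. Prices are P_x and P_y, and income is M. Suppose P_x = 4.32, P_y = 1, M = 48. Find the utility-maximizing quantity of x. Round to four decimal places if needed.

x* = 4.6296

Set MRS = P_x/P_y: (20/x)/1 = P_x/P_y.
So x*(P_x,P_y) = 20·P_y/P_x, independent of income; and y* = (M − 20·P_y)/P_y.
At the given prices: x* = 20·1/4.32 = 4.6296.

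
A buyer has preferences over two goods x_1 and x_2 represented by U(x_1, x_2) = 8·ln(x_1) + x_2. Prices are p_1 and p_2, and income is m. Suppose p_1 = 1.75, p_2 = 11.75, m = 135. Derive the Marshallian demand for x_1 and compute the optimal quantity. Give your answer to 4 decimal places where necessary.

x_1* = 53.7143

MU_x_1 = 8/x_1, MU_x_2 = 1. Tangency: 8/x_1 = p_1/p_2.
So x_1*(p_1,p_2) = 8·p_2/p_1, independent of income; and x_2* = (m − 8·p_2)/p_2.
At the given prices: x_1* = 8·11.75/1.75 = 53.7143.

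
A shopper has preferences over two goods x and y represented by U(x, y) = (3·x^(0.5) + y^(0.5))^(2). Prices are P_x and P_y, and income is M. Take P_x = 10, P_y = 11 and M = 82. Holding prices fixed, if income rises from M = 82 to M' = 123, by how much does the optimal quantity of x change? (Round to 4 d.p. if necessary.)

From the CES first-order condition, 3·(y/x)^(0.5) = P_x/P_y.
Solve for the ratio: y/x = [(1/3)·P_x/P_y]^(2).
Substitute y = (y/x)·x into the budget: x* = M/(P_x + P_y·(y/x)).
Numerically y/x = 0.091827, so x* = 82/(10 + 11·0.091827) = 7.4477.
At M' = 123: x* = 11.1716. Change: 11.1716 − 7.4477 = 3.7239.

Δx* = 3.7239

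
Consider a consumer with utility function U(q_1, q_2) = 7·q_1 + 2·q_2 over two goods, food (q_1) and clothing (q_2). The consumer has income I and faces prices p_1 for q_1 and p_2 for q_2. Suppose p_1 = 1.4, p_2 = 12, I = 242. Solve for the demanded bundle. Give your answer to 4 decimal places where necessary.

Linear utility — the consumer picks whichever good has higher MU/price: 7/1.4 = 5 vs 2/12 = 0.1667.
q_1 gives more utility per dollar, so spend all income on q_1: q_1* = I/p_1, q_2* = 0.
Numerically: q_1* = 172.8571, q_2* = 0.

q_1* = 172.8571, q_2* = 0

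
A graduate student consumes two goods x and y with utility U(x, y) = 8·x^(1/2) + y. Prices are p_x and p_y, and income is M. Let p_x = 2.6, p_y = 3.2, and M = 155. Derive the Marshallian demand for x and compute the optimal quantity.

x* = 24.2367

Utility is quasi-linear in y; the FOC for x is 4/√x = p_x/p_y.
Thus x* = (4·p_y/p_x)² — independent of M — with the rest of income spent on y.
Plugging in: x* = (4·3.2/2.6)² = 24.2367.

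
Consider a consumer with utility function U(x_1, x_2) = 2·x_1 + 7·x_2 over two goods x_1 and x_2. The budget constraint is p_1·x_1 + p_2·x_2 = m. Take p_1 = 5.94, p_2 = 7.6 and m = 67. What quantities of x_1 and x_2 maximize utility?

Perfect substitutes: compare marginal utility per dollar. 2/p_1 vs 7/p_2 → 0.3367 vs 0.9211.
x_2 gives more utility per dollar, so spend all income on x_2: x_2* = m/p_2, x_1* = 0.
Numerically: x_1* = 0, x_2* = 8.8158.

x_1* = 0, x_2* = 8.8158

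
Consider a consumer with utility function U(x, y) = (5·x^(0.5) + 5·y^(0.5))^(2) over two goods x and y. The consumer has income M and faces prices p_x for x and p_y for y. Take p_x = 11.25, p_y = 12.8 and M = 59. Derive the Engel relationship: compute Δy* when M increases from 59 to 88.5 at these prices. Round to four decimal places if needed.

MU_x ∝ 5·x^(-0.5), MU_y ∝ 5·y^(-0.5), so MRS = (y/x)^(0.5) = p_x/p_y.
Hence y/x = (p_x/p_y)^(1/(0.5)), i.e. raised to the 2 power.
With the ratio pinned down, the budget gives x* = M/(p_x + p_y·(y/x)) and y* = (y/x)·x*.
Numerically y/x = 0.772476, so x* = 59/(11.25 + 12.8·0.772476) = 2.7912 and y* = 0.772476·2.7912 = 2.1562.
At M' = 88.5: y* = 3.2342. Change: 3.2342 − 2.1562 = 1.0781.

Δy* = 1.0781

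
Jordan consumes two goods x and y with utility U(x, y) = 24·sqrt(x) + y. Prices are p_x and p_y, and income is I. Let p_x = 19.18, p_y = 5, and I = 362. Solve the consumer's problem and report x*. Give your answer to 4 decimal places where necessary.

x* = 9.786

Set MRS = p_x/p_y: 12·x^(−1/2) = p_x/p_y.
Thus x* = (12·p_y/p_x)² — independent of I — with the rest of income spent on y.
Plugging in: x* = (12·5/19.18)² = 9.786.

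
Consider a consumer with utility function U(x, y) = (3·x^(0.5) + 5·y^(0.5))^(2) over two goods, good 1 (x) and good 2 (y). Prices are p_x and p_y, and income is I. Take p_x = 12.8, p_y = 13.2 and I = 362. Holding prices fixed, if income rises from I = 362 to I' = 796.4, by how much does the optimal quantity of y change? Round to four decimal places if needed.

Δy* = 23.9993

MRS = MU_x/MU_y = (3/5)·(y/x)^(0.5). Set equal to p_x/p_y.
Solve for the ratio: y/x = [(5/3)·p_x/p_y]^(2).
With the ratio pinned down, the budget gives x* = I/(p_x + p_y·(y/x)) and y* = (y/x)·x*.
Numerically y/x = 2.611978, so x* = 362/(12.8 + 13.2·2.611978) = 7.6568 and y* = 2.611978·7.6568 = 19.9994.
At I' = 796.4: y* = 43.9988. Change: 43.9988 − 19.9994 = 23.9993.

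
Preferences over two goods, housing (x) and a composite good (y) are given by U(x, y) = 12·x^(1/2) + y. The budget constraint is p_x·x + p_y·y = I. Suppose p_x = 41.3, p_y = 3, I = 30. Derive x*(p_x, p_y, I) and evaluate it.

x* = 0.19

Solve: √x = 6·p_y/p_x, so x*(p_x,p_y) = (6·p_y/p_x)², and y* = (I − p_x·x*)/p_y.
Plugging in: x* = (6·3/41.3)² = 0.19.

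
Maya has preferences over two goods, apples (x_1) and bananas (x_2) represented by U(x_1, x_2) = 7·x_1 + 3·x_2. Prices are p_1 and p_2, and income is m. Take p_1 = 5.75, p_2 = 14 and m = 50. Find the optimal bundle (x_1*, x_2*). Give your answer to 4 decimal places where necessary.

Linear utility — the consumer picks whichever good has higher MU/price: 7/5.75 = 1.2174 vs 3/14 = 0.2143.
x_1 gives more utility per dollar, so spend all income on x_1: x_1* = m/p_1, x_2* = 0.
Numerically: x_1* = 8.6957, x_2* = 0.

x_1* = 8.6957, x_2* = 0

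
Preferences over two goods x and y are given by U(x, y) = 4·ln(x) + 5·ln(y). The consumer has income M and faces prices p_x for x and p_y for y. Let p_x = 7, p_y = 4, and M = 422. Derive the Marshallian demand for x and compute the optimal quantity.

x* = 26.7937

The MRS is (4/5)·y/x. Set MRS = p_x/p_y.
Rearranging, p_y·y = (5/4)·p_x·x. Substituting into the budget gives p_x·x·(1 + (5/4)) = M.
Demand: x*(p_x,p_y,M) = 4/9·M/p_x and y* = 5/9·M/p_y.
At p_x=7, p_y=4, M=422: x* = 4/9·422/7 = 26.7937.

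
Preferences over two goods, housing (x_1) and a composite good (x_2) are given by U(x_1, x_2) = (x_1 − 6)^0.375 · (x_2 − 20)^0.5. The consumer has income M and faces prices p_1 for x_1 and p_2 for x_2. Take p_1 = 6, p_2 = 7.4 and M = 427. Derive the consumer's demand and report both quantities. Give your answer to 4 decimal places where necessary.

x_1* = 23.3571, x_2* = 38.7645

Substituting into the budget: x_1* = 6 + 3/7·(M − 6·p_1 − 20·p_2)/p_1, and x_2* = 20 + 4/7·(…)/p_2.
Discretionary income = 427 − 6·6 − 20·7.4 = 243; x_1* = 6 + 3/7·243/6 = 23.3571; x_2* = 20 + 4/7·243/7.4 = 38.7645.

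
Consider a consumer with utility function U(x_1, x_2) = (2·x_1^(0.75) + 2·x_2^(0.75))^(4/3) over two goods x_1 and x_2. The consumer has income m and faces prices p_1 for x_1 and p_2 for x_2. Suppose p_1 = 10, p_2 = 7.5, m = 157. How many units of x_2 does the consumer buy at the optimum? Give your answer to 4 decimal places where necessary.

x_2* = 14.7223

MU_x_1 ∝ 2·x_1^(-0.25), MU_x_2 ∝ 2·x_2^(-0.25), so MRS = (x_2/x_1)^(0.25) = p_1/p_2.
Hence x_2/x_1 = (p_1/p_2)^(1/(0.25)), i.e. raised to the 4 power.
Substitute x_2 = (x_2/x_1)·x_1 into the budget: x_1* = m/(p_1 + p_2·(x_2/x_1)).
Numerically x_2/x_1 = 3.160494, so x_1* = 157/(10 + 7.5·3.160494) = 4.6582 and x_2* = 3.160494·4.6582 = 14.7223.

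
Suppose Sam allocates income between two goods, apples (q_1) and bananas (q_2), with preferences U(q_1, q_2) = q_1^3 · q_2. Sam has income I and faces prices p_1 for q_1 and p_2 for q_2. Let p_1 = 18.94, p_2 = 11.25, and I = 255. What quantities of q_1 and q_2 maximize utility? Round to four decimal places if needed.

q_1* = 10.0977, q_2* = 5.6667

MU_q_1/MU_q_2 = (3·q_2)/(q_1); tangency sets this equal to p_1/p_2.
Rearranging, p_2·q_2 = (1/3)·p_1·q_1. Substituting into the budget gives p_1·q_1·(1 + (1/3)) = I.
Demand: q_1*(p_1,p_2,I) = 0.75·I/p_1 and q_2* = 0.25·I/p_2.
At p_1=18.94, p_2=11.25, I=255: q_1* = 0.75·255/18.94 = 10.0977, q_2* = 5.6667.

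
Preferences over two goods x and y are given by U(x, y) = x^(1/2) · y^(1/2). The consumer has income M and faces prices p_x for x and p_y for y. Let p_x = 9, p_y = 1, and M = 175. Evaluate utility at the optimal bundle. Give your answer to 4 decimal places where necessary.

The MRS is y/x. Set MRS = p_x/p_y.
Rearranging, p_y·y = p_x·x. Substituting into the budget gives p_x·x·(1 + 1) = M.
Demand: x*(p_x,p_y,M) = 0.5·M/p_x and y* = 0.5·M/p_y.
At p_x=9, p_y=1, M=175: x* = 0.5·175/9 = 9.7222, y* = 87.5.
Utility at the optimum: U(9.7222, 87.5) = 29.1667.

V = 29.1667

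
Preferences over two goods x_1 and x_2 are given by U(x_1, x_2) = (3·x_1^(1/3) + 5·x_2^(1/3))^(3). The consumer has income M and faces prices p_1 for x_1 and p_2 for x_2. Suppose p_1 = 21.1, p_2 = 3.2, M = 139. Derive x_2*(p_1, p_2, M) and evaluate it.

x_2* = 36.7805

From the CES first-order condition, (3/5)·(x_2/x_1)^(2/3) = p_1/p_2.
Hence x_2/x_1 = ((5/3)·p_1/p_2)^(1/(2/3)), i.e. raised to the 1.5 power.
Substitute x_2 = (x_2/x_1)·x_1 into the budget: x_1* = M/(p_1 + p_2·(x_2/x_1)).
Numerically x_2/x_1 = 36.431063, so x_1* = 139/(21.1 + 3.2·36.431063) = 1.0096 and x_2* = 36.431063·1.0096 = 36.7805.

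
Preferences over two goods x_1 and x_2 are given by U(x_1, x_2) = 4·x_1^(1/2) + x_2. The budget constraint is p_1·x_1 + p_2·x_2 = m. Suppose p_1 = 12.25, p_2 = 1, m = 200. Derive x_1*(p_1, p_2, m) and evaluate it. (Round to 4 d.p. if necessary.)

x_1* = 0.0267

Thus x_1* = (2·p_2/p_1)² — independent of m — with the rest of income spent on x_2.
Plugging in: x_1* = (2·1/12.25)² = 0.0267.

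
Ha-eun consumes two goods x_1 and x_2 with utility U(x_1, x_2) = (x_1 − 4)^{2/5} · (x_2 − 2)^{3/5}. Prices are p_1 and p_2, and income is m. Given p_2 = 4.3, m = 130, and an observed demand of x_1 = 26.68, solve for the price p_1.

p_1 = 2

Let x_1' = x_1−4, x_2' = x_2−2. MRS = (2/3)·x_2'/x_1' = p_1/p_2.
Substituting into the budget: x_1* = 4 + 0.4·(m − 4·p_1 − 2·p_2)/p_1, and x_2* = 2 + 0.6·(…)/p_2.
Set x_1* = 26.68 in the demand function and solve for p_1: p_1 = 2.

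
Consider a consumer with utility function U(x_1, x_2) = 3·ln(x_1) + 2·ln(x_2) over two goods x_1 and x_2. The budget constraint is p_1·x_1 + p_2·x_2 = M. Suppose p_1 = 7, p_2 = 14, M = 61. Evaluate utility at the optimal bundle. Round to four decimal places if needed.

V = 6.0735

Tangency: MRS = (3/2)·x_2/x_1 = p_1/p_2.
Rearranging, p_2·x_2 = (2/3)·p_1·x_1. Substituting into the budget gives p_1·x_1·(1 + (2/3)) = M.
Demand: x_1*(p_1,p_2,M) = 0.6·M/p_1 and x_2* = 0.4·M/p_2.
At p_1=7, p_2=14, M=61: x_1* = 0.6·61/7 = 5.2286, x_2* = 1.7429.
Utility at the optimum: U(5.2286, 1.7429) = 6.0735.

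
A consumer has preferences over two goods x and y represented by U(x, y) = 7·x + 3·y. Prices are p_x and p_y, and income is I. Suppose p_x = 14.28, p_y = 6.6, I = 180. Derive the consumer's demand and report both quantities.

Linear utility — the consumer picks whichever good has higher MU/price: 7/14.28 = 0.4902 vs 3/6.6 = 0.4545.
x gives more utility per dollar, so spend all income on x: x* = I/p_x, y* = 0.
Numerically: x* = 12.605, y* = 0.

x* = 12.605, y* = 0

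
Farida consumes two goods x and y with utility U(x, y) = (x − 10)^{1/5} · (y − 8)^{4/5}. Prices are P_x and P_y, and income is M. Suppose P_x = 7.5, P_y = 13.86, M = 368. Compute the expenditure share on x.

share on x = 0.3028

Discretionary income = 368 − 10·7.5 − 8·13.86 = 182.12; x* = 10 + 0.2·182.12/7.5 = 14.8565; y* = 8 + 0.8·182.12/13.86 = 18.512.
Expenditure on x: 7.5·14.8565 = 111.424; share = 0.3028.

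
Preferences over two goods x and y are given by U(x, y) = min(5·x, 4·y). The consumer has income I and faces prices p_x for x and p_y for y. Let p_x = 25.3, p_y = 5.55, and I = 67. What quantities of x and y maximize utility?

x* = 2.0783, y* = 2.5979

With perfect complements, no substitution: consume in ratio x:y = 4:5.
Budget: p_x·x + p_y·(5/4)·x = I, so (4·p_x + 5·p_y)·x = 4·I.
Demand: x*(p_x,p_y,I) = 4·I/(4·p_x + 5·p_y), y* = 5·I/(4·p_x + 5·p_y).
Here 4·25.3 + 5·5.55 = 128.95, giving x* = 2.0783 and y* = 2.5979.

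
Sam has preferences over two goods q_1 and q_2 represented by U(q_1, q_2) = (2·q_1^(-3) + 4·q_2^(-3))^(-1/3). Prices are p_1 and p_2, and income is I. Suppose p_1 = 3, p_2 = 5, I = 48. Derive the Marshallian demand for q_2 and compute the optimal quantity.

MU_q_1 ∝ 2·q_1^(-4), MU_q_2 ∝ 4·q_2^(-4), so MRS = (1/2)·(q_2/q_1)^(4) = p_1/p_2.
Hence q_2/q_1 = (2·p_1/p_2)^(1/(4)), i.e. raised to the 0.25 power.
Substitute q_2 = (q_2/q_1)·q_1 into the budget: q_1* = I/(p_1 + p_2·(q_2/q_1)).
Numerically q_2/q_1 = 1.046635, so q_1* = 48/(3 + 5·1.046635) = 5.8301 and q_2* = 1.046635·5.8301 = 6.102.

q_2* = 6.102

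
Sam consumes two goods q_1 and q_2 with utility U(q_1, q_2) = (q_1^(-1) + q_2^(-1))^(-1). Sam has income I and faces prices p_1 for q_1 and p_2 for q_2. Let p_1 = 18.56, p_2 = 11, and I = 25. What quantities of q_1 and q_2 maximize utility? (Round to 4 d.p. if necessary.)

MRS = MU_q_1/MU_q_2 = (q_2/q_1)^(2). Set equal to p_1/p_2.
Solve for the ratio: q_2/q_1 = [p_1/p_2]^(0.5).
Substitute q_2 = (q_2/q_1)·q_1 into the budget: q_1* = I/(p_1 + p_2·(q_2/q_1)).
Numerically q_2/q_1 = 1.298951, so q_1* = 25/(18.56 + 11·1.298951) = 0.7611 and q_2* = 1.298951·0.7611 = 0.9886.

q_1* = 0.7611, q_2* = 0.9886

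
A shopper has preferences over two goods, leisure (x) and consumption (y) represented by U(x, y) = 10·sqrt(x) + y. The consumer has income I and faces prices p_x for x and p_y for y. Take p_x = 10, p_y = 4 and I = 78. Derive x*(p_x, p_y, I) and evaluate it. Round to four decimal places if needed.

MU_x = 5/√x, MU_y = 1. Tangency: 5/√x = p_x/p_y.
Thus x* = (5·p_y/p_x)² — independent of I — with the rest of income spent on y.
Plugging in: x* = (5·4/10)² = 4.

x* = 4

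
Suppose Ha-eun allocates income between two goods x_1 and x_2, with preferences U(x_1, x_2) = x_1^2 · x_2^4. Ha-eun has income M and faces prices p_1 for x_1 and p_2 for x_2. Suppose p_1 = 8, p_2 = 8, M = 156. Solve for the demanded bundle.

x_1* = 6.5, x_2* = 13

At p_1=8, p_2=8, M=156: x_1* = 1/3·156/8 = 6.5, x_2* = 13.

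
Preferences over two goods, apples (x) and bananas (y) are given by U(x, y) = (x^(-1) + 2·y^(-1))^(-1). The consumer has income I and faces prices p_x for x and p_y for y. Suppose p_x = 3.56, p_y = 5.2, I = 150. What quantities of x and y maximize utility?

MU_x ∝ x^(-2), MU_y ∝ 2·y^(-2), so MRS = (1/2)·(y/x)^(2) = p_x/p_y.
Solve for the ratio: y/x = [2·p_x/p_y]^(0.5).
Substitute y = (y/x)·x into the budget: x* = I/(p_x + p_y·(y/x)).
Numerically y/x = 1.170141, so x* = 150/(3.56 + 5.2·1.170141) = 15.5525 and y* = 1.170141·15.5525 = 18.1987.

x* = 15.5525, y* = 18.1987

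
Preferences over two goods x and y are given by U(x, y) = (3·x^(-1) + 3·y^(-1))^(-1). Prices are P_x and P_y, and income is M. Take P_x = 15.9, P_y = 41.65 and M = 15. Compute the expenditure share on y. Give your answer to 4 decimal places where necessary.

MU_x ∝ 3·x^(-2), MU_y ∝ 3·y^(-2), so MRS = (y/x)^(2) = P_x/P_y.
Solve for the ratio: y/x = [P_x/P_y]^(0.5).
Substitute y = (y/x)·x into the budget: x* = M/(P_x + P_y·(y/x)).
Numerically y/x = 0.617861, so x* = 15/(15.9 + 41.65·0.617861) = 0.3603 and y* = 0.617861·0.3603 = 0.2226.
Expenditure on y: 41.65·0.2226 = 9.2715; share = 0.6181.

share on y = 0.6181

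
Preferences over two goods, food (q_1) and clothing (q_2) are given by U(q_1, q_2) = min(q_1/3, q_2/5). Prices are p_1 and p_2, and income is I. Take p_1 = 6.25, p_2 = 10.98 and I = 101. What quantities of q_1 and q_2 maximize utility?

q_1* = 4.1141, q_2* = 6.8568

With perfect complements, no substitution: consume in ratio q_1:q_2 = 3:5.
Budget: p_1·q_1 + p_2·(5/3)·q_1 = I, so (3·p_1 + 5·p_2)·q_1 = 3·I.
Demand: q_1*(p_1,p_2,I) = 3·I/(3·p_1 + 5·p_2), q_2* = 5·I/(3·p_1 + 5·p_2).
Here 3·6.25 + 5·10.98 = 73.65, giving q_1* = 4.1141 and q_2* = 6.8568.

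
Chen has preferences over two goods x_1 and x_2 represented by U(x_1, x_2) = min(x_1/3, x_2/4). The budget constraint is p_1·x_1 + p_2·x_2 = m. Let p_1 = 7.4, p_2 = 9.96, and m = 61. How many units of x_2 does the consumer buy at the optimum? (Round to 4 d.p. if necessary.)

x_2* = 3.9329

Leontief preferences: the optimum is at the kink where x_1/3 = x_2/4, i.e. x_2 = (4/3)·x_1.
Budget: p_1·x_1 + p_2·(4/3)·x_1 = m, so (3·p_1 + 4·p_2)·x_1 = 3·m.
Demand: x_1*(p_1,p_2,m) = 3·m/(3·p_1 + 4·p_2), x_2* = 4·m/(3·p_1 + 4·p_2).
Here 3·7.4 + 4·9.96 = 62.04, giving x_2* = 3.9329.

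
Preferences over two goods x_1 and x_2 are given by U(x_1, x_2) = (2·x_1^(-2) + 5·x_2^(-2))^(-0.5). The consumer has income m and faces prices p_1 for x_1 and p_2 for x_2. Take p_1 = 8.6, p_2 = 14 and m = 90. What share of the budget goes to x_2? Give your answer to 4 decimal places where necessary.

share on x_2 = 0.6526

MU_x_1 ∝ 2·x_1^(-3), MU_x_2 ∝ 5·x_2^(-3), so MRS = (2/5)·(x_2/x_1)^(3) = p_1/p_2.
Solve for the ratio: x_2/x_1 = [(5/2)·p_1/p_2]^(1/3).
Substitute x_2 = (x_2/x_1)·x_1 into the budget: x_1* = m/(p_1 + p_2·(x_2/x_1)).
Numerically x_2/x_1 = 1.153728, so x_1* = 90/(8.6 + 14·1.153728) = 3.636 and x_2* = 1.153728·3.636 = 4.195.
Expenditure on x_2: 14·4.195 = 58.73; share = 0.6526.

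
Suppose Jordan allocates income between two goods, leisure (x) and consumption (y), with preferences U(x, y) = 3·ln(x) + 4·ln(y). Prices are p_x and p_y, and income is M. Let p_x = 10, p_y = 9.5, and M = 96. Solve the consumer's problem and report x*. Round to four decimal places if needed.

x* = 4.1143

The MRS is (3/4)·y/x. Set MRS = p_x/p_y.
So 3·p_y·y = 4·p_x·x; combined with the budget, a share 3/7 of income goes to x.
Demand: x*(p_x,p_y,M) = 3/7·M/p_x and y* = 4/7·M/p_y.
At p_x=10, p_y=9.5, M=96: x* = 3/7·96/10 = 4.1143.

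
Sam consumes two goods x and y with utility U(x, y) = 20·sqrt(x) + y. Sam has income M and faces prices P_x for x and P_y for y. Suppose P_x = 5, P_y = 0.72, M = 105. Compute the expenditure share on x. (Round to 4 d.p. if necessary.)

share on x = 0.0987

MU_x = 10/√x, MU_y = 1. Tangency: 10/√x = P_x/P_y.
Thus x* = (10·P_y/P_x)² — independent of M — with the rest of income spent on y.
Plugging in: x* = (10·0.72/5)² = 2.0736, y* = 131.4333.
Expenditure on x: 5·2.0736 = 10.368; share = 0.0987.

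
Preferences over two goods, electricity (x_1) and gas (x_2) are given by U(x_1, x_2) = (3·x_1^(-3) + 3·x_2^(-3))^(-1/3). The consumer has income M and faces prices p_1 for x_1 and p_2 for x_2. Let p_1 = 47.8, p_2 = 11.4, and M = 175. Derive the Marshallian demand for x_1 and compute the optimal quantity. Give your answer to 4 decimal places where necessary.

Numerically x_2/x_1 = 1.430971, so x_1* = 175/(47.8 + 11.4·1.430971) = 2.7296.

x_1* = 2.7296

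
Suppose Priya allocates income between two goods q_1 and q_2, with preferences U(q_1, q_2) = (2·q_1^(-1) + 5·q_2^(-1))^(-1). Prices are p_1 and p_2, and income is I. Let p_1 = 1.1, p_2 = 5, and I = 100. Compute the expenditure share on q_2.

share on q_2 = 0.7712

Numerically q_2/q_1 = 0.74162, so q_1* = 100/(1.1 + 5·0.74162) = 20.7982 and q_2* = 0.74162·20.7982 = 15.4244.
Expenditure on q_2: 5·15.4244 = 77.1219; share = 0.7712.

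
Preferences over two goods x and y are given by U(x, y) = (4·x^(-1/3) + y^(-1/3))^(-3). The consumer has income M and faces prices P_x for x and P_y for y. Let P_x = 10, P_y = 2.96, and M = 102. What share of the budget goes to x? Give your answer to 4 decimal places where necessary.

MU_x ∝ 4·x^(-4/3), MU_y ∝ y^(-4/3), so MRS = 4·(y/x)^(4/3) = P_x/P_y.
Hence y/x = ((1/4)·P_x/P_y)^(1/(4/3)), i.e. raised to the 0.75 power.
With the ratio pinned down, the budget gives x* = M/(P_x + P_y·(y/x)) and y* = (y/x)·x*.
Numerically y/x = 0.881021, so x* = 102/(10 + 2.96·0.881021) = 8.0902 and y* = 0.881021·8.0902 = 7.1276.
Expenditure on x: 10·8.0902 = 80.9022; share = 0.7932.

share on x = 0.7932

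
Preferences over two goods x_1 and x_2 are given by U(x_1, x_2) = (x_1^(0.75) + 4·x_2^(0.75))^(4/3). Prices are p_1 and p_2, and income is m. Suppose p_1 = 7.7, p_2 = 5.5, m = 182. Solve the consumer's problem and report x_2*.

MU_x_1 ∝ x_1^(-0.25), MU_x_2 ∝ 4·x_2^(-0.25), so MRS = (1/4)·(x_2/x_1)^(0.25) = p_1/p_2.
Hence x_2/x_1 = (4·p_1/p_2)^(1/(0.25)), i.e. raised to the 4 power.
Substitute x_2 = (x_2/x_1)·x_1 into the budget: x_1* = m/(p_1 + p_2·(x_2/x_1)).
Numerically x_2/x_1 = 983.4496, so x_1* = 182/(7.7 + 5.5·983.4496) = 0.0336 and x_2* = 983.4496·0.0336 = 33.0439.

x_2* = 33.0439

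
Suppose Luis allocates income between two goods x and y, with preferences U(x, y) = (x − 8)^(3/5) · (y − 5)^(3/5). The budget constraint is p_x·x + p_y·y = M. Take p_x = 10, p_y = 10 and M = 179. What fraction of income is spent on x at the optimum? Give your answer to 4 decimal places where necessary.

Let x' = x−8, y' = y−5. MRS = y'/x' = p_x/p_y.
Substituting into the budget: x* = 8 + 0.5·(M − 8·p_x − 5·p_y)/p_x, and y* = 5 + 0.5·(…)/p_y.
Discretionary income = 179 − 8·10 − 5·10 = 49; x* = 8 + 0.5·49/10 = 10.45; y* = 5 + 0.5·49/10 = 7.45.
Expenditure on x: 10·10.45 = 104.5; share = 0.5838.

share on x = 0.5838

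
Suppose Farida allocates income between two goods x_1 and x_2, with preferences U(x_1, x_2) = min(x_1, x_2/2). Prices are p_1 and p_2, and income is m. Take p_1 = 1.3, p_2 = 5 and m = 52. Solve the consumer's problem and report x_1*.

Demand: x_1*(p_1,p_2,m) = m/(p_1 + 2·p_2), x_2* = 2·m/(p_1 + 2·p_2).
Here 1.3 + 2·5 = 11.3, giving x_1* = 4.6018.

x_1* = 4.6018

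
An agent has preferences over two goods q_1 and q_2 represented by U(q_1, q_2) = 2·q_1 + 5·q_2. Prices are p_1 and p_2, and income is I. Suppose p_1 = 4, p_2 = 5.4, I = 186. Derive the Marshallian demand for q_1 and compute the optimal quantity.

q_1* = 0

Linear utility — the consumer picks whichever good has higher MU/price: 2/4 = 0.5 vs 5/5.4 = 0.9259.
q_2 gives more utility per dollar, so spend all income on q_2: q_2* = I/p_2, q_1* = 0.
Numerically: q_1* = 0, q_2* = 34.4444.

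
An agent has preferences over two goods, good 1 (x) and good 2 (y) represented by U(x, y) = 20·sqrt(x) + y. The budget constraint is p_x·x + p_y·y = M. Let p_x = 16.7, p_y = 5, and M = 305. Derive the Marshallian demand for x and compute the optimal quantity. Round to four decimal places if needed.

x* = 8.9641

Thus x* = (10·p_y/p_x)² — independent of M — with the rest of income spent on y.
Plugging in: x* = (10·5/16.7)² = 8.9641.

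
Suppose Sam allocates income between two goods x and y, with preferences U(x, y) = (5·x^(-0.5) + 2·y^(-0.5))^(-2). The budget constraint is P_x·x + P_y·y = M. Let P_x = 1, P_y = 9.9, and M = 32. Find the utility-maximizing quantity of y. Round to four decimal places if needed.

y* = 1.7398

From the CES first-order condition, (5/2)·(y/x)^(1.5) = P_x/P_y.
Hence y/x = ((2/5)·P_x/P_y)^(1/(1.5)), i.e. raised to the 2/3 power.
Substitute y = (y/x)·x into the budget: x* = M/(P_x + P_y·(y/x)).
Numerically y/x = 0.117747, so x* = 32/(1 + 9.9·0.117747) = 14.7759 and y* = 0.117747·14.7759 = 1.7398.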